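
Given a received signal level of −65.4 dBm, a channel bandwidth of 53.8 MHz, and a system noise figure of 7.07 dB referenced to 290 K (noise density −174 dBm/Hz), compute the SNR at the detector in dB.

Noise floor: N = −174 + 10 log₁₀(B) + NF
10 log₁₀(5.38×10⁷) = 77.31 dB
N = −174 + 77.31 + 7.07 = −89.62 dBm
SNR = P_sig − N = −65.4 − (−89.62) = 24.22 dB → 24.2 dB

24.2 dB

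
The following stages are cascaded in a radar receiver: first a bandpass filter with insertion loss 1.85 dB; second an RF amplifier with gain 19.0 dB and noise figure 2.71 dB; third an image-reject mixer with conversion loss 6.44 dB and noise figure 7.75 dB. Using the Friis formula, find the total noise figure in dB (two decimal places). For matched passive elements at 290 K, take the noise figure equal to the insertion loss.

4.70 dB

Convert to linear (a loss of L dB is a gain of −L dB): F_i = 10^(NF_i/10), G_i = 10^(G_i,dB/10)
  Stage 1: F_1 = 10^(1.85/10) = 1.531, G_1 = 10^(−1.85/10) = 0.6531
  Stage 2: F_2 = 10^(2.71/10) = 1.866, G_2 = 10^(19.0/10) = 79.43
  Stage 3: F_3 = 10^(7.75/10) = 5.957, G_3 = 10^(−6.44/10) = 0.2270
Friis cascade:
  F = 1.531 + (1.866 − 1)/0.6531 + (5.957 − 1)/51.88 = 2.953
NF = 10 log₁₀(2.953) = 4.70 dB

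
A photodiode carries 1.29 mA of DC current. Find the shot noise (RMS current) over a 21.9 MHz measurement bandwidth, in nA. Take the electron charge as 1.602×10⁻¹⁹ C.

I_n = √(2qI·B)
2qI·B = 2 × 1.602×10⁻¹⁹ × 1.29×10⁻³ × 2.19×10⁷ = 9.05×10⁻¹⁵ A²
I_n = √(9.05×10⁻¹⁵) = 9.51×10⁻⁸ A = 95.1 nA

95.1 nA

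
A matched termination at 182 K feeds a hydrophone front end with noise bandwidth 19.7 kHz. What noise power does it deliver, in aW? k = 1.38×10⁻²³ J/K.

P_n = kTB = 1.38×10⁻²³ × 182 × 1.97×10⁴ = 4.95×10⁻¹⁷ W = 49.5 aW

49.5 aW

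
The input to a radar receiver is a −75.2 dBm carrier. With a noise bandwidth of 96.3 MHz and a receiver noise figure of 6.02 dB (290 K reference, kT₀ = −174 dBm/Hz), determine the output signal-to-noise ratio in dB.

12.9 dB

Noise floor: N = −174 + 10 log₁₀(B) + NF
10 log₁₀(9.63×10⁷) = 79.84 dB
N = −174 + 79.84 + 6.02 = −88.14 dBm
SNR = P_sig − N = −75.2 − (−88.14) = 12.94 dB → 12.9 dB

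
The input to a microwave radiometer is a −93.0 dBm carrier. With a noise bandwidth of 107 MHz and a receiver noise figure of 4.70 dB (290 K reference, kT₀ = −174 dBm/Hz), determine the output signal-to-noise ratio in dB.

Noise floor: N = −174 + 10 log₁₀(B) + NF
10 log₁₀(1.07×10⁸) = 80.29 dB
N = −174 + 80.29 + 4.70 = −89.01 dBm
SNR = P_sig − N = −93.0 − (−89.01) = −3.99 dB → −4.0 dB

−4.0 dB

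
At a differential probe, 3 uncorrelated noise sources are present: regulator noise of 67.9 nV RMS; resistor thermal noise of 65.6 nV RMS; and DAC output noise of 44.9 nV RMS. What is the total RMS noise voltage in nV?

Uncorrelated sources add in power (mean-square): V_tot = √(ΣV_i²)
V_tot = √[(6.79×10⁻⁸)² + (6.56×10⁻⁸)² + (4.49×10⁻⁸)²] = 1.05×10⁻⁷ V = 105 nV

105 nV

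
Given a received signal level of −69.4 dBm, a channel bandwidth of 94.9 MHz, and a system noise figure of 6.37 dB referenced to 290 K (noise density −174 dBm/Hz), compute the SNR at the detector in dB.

Noise floor: N = −174 + 10 log₁₀(B) + NF
10 log₁₀(9.49×10⁷) = 79.77 dB
N = −174 + 79.77 + 6.37 = −87.86 dBm
SNR = P_sig − N = −69.4 − (−87.86) = 18.46 dB → 18.5 dB

18.5 dB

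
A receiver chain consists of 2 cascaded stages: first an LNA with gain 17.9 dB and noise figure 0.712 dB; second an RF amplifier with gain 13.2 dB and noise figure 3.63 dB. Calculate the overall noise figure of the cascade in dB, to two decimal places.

Convert to linear (a loss of L dB is a gain of −L dB): F_i = 10^(NF_i/10), G_i = 10^(G_i,dB/10)
  Stage 1: F_1 = 10^(0.712/10) = 1.178, G_1 = 10^(17.9/10) = 61.66
  Stage 2: F_2 = 10^(3.63/10) = 2.307, G_2 = 10^(13.2/10) = 20.89
Friis cascade:
  F = 1.178 + (2.307 − 1)/61.66 = 1.199
NF = 10 log₁₀(1.199) = 0.79 dB

0.79 dB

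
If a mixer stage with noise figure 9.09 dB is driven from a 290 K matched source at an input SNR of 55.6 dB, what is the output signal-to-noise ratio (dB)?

By definition F = SNR_in/SNR_out, so in dB: SNR_out = SNR_in − NF
SNR_out = 55.6 − 9.09 = 46.51 dB

46.51 dB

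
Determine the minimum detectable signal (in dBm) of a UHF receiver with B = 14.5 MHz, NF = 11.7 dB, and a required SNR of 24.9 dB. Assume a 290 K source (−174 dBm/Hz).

Sensitivity = −174 + 10 log₁₀(B) + NF + SNR_min
= −174 + 71.61 + 11.7 + 24.9
= −65.79 dBm → −65.8 dBm

−65.8 dBm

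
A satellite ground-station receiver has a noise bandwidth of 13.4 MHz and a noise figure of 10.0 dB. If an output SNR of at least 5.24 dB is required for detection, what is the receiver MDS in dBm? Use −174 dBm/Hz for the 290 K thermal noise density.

−87.5 dBm

Sensitivity = −174 + 10 log₁₀(B) + NF + SNR_min
= −174 + 71.27 + 10.0 + 5.24
= −87.49 dBm → −87.5 dBm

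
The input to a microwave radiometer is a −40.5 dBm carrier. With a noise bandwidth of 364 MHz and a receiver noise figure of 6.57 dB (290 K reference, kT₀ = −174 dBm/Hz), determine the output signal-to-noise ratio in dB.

41.3 dB

Noise floor: N = −174 + 10 log₁₀(B) + NF
10 log₁₀(3.64×10⁸) = 85.61 dB
N = −174 + 85.61 + 6.57 = −81.82 dBm
SNR = P_sig − N = −40.5 − (−81.82) = 41.32 dB → 41.3 dB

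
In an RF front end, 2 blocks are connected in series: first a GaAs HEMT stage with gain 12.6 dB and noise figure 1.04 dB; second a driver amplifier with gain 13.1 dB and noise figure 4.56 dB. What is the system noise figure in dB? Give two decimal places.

Convert to linear (a loss of L dB is a gain of −L dB): F_i = 10^(NF_i/10), G_i = 10^(G_i,dB/10)
  Stage 1: F_1 = 10^(1.04/10) = 1.271, G_1 = 10^(12.6/10) = 18.20
  Stage 2: F_2 = 10^(4.56/10) = 2.858, G_2 = 10^(13.1/10) = 20.42
Friis cascade:
  F = 1.271 + (2.858 − 1)/18.20 = 1.373
NF = 10 log₁₀(1.373) = 1.38 dB

1.38 dB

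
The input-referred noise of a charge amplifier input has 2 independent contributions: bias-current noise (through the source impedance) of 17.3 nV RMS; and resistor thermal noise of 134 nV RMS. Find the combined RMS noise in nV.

135 nV

Uncorrelated sources add in power (mean-square): V_tot = √(ΣV_i²)
V_tot = √[(1.73×10⁻⁸)² + (1.34×10⁻⁷)²] = 1.35×10⁻⁷ V = 135 nV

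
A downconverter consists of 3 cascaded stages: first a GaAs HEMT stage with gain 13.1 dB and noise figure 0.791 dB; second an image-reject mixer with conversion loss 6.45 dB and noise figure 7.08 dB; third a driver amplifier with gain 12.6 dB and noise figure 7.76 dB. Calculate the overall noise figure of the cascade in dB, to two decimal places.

Convert to linear (a loss of L dB is a gain of −L dB): F_i = 10^(NF_i/10), G_i = 10^(G_i,dB/10)
  Stage 1: F_1 = 10^(0.791/10) = 1.200, G_1 = 10^(13.1/10) = 20.42
  Stage 2: F_2 = 10^(7.08/10) = 5.105, G_2 = 10^(−6.45/10) = 0.2265
  Stage 3: F_3 = 10^(7.76/10) = 5.970, G_3 = 10^(12.6/10) = 18.20
Friis cascade:
  F = 1.200 + (5.105 − 1)/20.42 + (5.970 − 1)/4.624 = 2.476
NF = 10 log₁₀(2.476) = 3.94 dB

3.94 dB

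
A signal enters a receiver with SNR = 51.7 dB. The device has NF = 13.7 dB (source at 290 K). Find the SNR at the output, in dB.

By definition F = SNR_in/SNR_out, so in dB: SNR_out = SNR_in − NF
SNR_out = 51.7 − 13.7 = 38.0 dB

38.0 dB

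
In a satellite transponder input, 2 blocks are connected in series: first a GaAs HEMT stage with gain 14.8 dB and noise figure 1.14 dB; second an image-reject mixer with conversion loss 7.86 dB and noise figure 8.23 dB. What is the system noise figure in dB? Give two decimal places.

1.72 dB

Convert to linear (a loss of L dB is a gain of −L dB): F_i = 10^(NF_i/10), G_i = 10^(G_i,dB/10)
  Stage 1: F_1 = 10^(1.14/10) = 1.300, G_1 = 10^(14.8/10) = 30.20
  Stage 2: F_2 = 10^(8.23/10) = 6.653, G_2 = 10^(−7.86/10) = 0.1637
Friis cascade:
  F = 1.300 + (6.653 − 1)/30.20 = 1.487
NF = 10 log₁₀(1.487) = 1.72 dB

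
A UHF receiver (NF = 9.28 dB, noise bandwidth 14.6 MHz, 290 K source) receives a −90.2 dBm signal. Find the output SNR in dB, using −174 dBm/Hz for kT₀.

2.9 dB

Noise floor: N = −174 + 10 log₁₀(B) + NF
10 log₁₀(1.46×10⁷) = 71.64 dB
N = −174 + 71.64 + 9.28 = −93.08 dBm
SNR = P_sig − N = −90.2 − (−93.08) = 2.88 dB → 2.9 dB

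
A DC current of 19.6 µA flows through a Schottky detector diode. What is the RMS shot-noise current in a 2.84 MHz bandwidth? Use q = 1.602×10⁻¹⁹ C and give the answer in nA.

I_n = √(2qI·B)
2qI·B = 2 × 1.602×10⁻¹⁹ × 1.96×10⁻⁵ × 2.84×10⁶ = 1.78×10⁻¹⁷ A²
I_n = √(1.78×10⁻¹⁷) = 4.22×10⁻⁹ A = 4.22 nA

4.22 nA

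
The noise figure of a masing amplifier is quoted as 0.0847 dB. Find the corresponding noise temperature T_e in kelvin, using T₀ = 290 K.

5.71 K

F = 10^(0.0847/10) = 1.01969
T_e = (F − 1)·T₀ = (1.01969 − 1) × 290 = 5.71 K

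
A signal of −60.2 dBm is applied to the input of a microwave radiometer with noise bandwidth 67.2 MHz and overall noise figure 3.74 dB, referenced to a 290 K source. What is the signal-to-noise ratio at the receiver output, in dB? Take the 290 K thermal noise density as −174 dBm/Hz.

Noise floor: N = −174 + 10 log₁₀(B) + NF
10 log₁₀(6.72×10⁷) = 78.27 dB
N = −174 + 78.27 + 3.74 = −91.99 dBm
SNR = P_sig − N = −60.2 − (−91.99) = 31.79 dB → 31.8 dB

31.8 dB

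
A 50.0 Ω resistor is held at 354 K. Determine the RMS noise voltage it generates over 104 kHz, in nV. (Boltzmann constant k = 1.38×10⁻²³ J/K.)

V_n = √(4kTRB)
4kTRB = 4 × 1.38×10⁻²³ × 354 × 5.00×10¹ × 1.04×10⁵ = 1.02×10⁻¹³ V²
V_n = √(1.02×10⁻¹³) = 3.19×10⁻⁷ V = 319 nV

319 nV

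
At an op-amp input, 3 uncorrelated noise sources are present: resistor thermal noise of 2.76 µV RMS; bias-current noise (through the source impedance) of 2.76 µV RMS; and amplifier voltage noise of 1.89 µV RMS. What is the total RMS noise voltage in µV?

Uncorrelated sources add in power (mean-square): V_tot = √(ΣV_i²)
V_tot = √[(2.76×10⁻⁶)² + (2.76×10⁻⁶)² + (1.89×10⁻⁶)²] = 4.34×10⁻⁶ V = 4.34 µV

4.34 µV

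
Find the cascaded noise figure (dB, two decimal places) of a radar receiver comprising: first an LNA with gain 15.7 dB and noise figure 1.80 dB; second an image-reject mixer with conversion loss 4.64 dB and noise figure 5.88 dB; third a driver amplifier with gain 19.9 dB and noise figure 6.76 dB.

Convert to linear (a loss of L dB is a gain of −L dB): F_i = 10^(NF_i/10), G_i = 10^(G_i,dB/10)
  Stage 1: F_1 = 10^(1.80/10) = 1.514, G_1 = 10^(15.7/10) = 37.15
  Stage 2: F_2 = 10^(5.88/10) = 3.873, G_2 = 10^(−4.64/10) = 0.3436
  Stage 3: F_3 = 10^(6.76/10) = 4.742, G_3 = 10^(19.9/10) = 97.72
Friis cascade:
  F = 1.514 + (3.873 − 1)/37.15 + (4.742 − 1)/12.76 = 1.884
NF = 10 log₁₀(1.884) = 2.75 dB

2.75 dB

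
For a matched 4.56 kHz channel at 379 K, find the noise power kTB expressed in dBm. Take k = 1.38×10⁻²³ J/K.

P_n = kTB = 1.38×10⁻²³ × 379 × 4.56×10³ = 2.38×10⁻¹⁷ W
In dBm: 10 log₁₀(2.38×10⁻¹⁷ / 10⁻³) = −136.2 dBm

−136.2 dBm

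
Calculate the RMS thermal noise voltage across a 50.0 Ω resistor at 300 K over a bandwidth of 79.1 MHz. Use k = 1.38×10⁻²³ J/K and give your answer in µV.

V_n = √(4kTRB)
4kTRB = 4 × 1.38×10⁻²³ × 300 × 5.00×10¹ × 7.91×10⁷ = 6.55×10⁻¹¹ V²
V_n = √(6.55×10⁻¹¹) = 8.09×10⁻⁶ V = 8.09 µV

8.09 µV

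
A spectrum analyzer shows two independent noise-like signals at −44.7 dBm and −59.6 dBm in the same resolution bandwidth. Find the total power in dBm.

−44.6 dBm

Convert to linear, add, convert back:
P₁ = 3.39×10⁻⁸ W, P₂ = 1.10×10⁻⁹ W
P_tot = 3.50×10⁻⁸ W → 10 log₁₀(P_tot / 10⁻³) = −44.6 dBm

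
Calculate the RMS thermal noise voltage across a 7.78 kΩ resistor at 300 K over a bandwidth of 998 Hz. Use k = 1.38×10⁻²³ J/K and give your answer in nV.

V_n = √(4kTRB)
4kTRB = 4 × 1.38×10⁻²³ × 300 × 7.78×10³ × 9.98×10² = 1.29×10⁻¹³ V²
V_n = √(1.29×10⁻¹³) = 3.59×10⁻⁷ V = 359 nV

359 nV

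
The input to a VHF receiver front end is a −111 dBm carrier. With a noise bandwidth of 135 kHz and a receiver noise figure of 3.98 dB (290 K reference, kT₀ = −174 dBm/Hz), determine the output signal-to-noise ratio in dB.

7.7 dB

Noise floor: N = −174 + 10 log₁₀(B) + NF
10 log₁₀(1.35×10⁵) = 51.3 dB
N = −174 + 51.3 + 3.98 = −118.72 dBm
SNR = P_sig − N = −111 − (−118.72) = 7.72 dB → 7.7 dB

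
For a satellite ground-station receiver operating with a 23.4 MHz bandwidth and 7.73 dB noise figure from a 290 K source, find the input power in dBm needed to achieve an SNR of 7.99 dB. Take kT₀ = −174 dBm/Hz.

Sensitivity = −174 + 10 log₁₀(B) + NF + SNR_min
= −174 + 73.69 + 7.73 + 7.99
= −84.59 dBm → −84.6 dBm

−84.6 dBm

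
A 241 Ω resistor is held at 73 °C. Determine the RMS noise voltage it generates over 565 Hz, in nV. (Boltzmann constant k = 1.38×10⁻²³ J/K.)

51.0 nV

T = 73 °C + 273.15 = 346.15 K
V_n = √(4kTRB)
4kTRB = 4 × 1.38×10⁻²³ × 346.15 × 2.41×10² × 5.65×10² = 2.60×10⁻¹⁵ V²
V_n = √(2.60×10⁻¹⁵) = 5.10×10⁻⁸ V = 51.0 nV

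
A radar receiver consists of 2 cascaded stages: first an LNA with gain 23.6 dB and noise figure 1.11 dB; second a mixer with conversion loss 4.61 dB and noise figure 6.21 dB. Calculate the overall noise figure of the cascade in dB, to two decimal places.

Convert to linear (a loss of L dB is a gain of −L dB): F_i = 10^(NF_i/10), G_i = 10^(G_i,dB/10)
  Stage 1: F_1 = 10^(1.11/10) = 1.291, G_1 = 10^(23.6/10) = 229.1
  Stage 2: F_2 = 10^(6.21/10) = 4.178, G_2 = 10^(−4.61/10) = 0.3459
Friis cascade:
  F = 1.291 + (4.178 − 1)/229.1 = 1.305
NF = 10 log₁₀(1.305) = 1.16 dB

1.16 dB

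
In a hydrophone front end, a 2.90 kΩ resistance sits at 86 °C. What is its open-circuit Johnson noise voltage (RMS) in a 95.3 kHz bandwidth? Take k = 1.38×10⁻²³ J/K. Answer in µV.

T = 86 °C + 273.15 = 359.15 K
V_n = √(4kTRB)
4kTRB = 4 × 1.38×10⁻²³ × 359.15 × 2.90×10³ × 9.53×10⁴ = 5.48×10⁻¹² V²
V_n = √(5.48×10⁻¹²) = 2.34×10⁻⁶ V = 2.34 µV

2.34 µV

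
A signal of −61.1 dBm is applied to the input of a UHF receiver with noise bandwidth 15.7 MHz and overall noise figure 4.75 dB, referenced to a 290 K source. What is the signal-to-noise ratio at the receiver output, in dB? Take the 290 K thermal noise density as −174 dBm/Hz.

Noise floor: N = −174 + 10 log₁₀(B) + NF
10 log₁₀(1.57×10⁷) = 71.96 dB
N = −174 + 71.96 + 4.75 = −97.29 dBm
SNR = P_sig − N = −61.1 − (−97.29) = 36.19 dB → 36.2 dB

36.2 dB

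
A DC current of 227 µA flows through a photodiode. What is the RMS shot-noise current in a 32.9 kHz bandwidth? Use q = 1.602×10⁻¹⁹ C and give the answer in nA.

1.55 nA

I_n = √(2qI·B)
2qI·B = 2 × 1.602×10⁻¹⁹ × 2.27×10⁻⁴ × 3.29×10⁴ = 2.39×10⁻¹⁸ A²
I_n = √(2.39×10⁻¹⁸) = 1.55×10⁻⁹ A = 1.55 nA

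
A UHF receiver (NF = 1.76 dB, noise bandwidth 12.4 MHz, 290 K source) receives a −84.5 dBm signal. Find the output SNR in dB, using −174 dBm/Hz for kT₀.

Noise floor: N = −174 + 10 log₁₀(B) + NF
10 log₁₀(1.24×10⁷) = 70.93 dB
N = −174 + 70.93 + 1.76 = −101.31 dBm
SNR = P_sig − N = −84.5 − (−101.31) = 16.81 dB → 16.8 dB

16.8 dB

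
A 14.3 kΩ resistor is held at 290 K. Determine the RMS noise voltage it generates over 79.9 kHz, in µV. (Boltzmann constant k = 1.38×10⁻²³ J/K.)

4.28 µV

V_n = √(4kTRB)
4kTRB = 4 × 1.38×10⁻²³ × 290 × 1.43×10⁴ × 7.99×10⁴ = 1.83×10⁻¹¹ V²
V_n = √(1.83×10⁻¹¹) = 4.28×10⁻⁶ V = 4.28 µV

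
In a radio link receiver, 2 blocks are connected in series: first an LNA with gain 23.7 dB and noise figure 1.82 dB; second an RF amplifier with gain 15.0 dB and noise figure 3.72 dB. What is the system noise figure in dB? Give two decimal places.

1.84 dB

Convert to linear (a loss of L dB is a gain of −L dB): F_i = 10^(NF_i/10), G_i = 10^(G_i,dB/10)
  Stage 1: F_1 = 10^(1.82/10) = 1.521, G_1 = 10^(23.7/10) = 234.4
  Stage 2: F_2 = 10^(3.72/10) = 2.355, G_2 = 10^(15.0/10) = 31.62
Friis cascade:
  F = 1.521 + (2.355 − 1)/234.4 = 1.526
NF = 10 log₁₀(1.526) = 1.84 dB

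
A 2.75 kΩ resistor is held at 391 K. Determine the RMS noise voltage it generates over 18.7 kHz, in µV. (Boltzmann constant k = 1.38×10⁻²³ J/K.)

V_n = √(4kTRB)
4kTRB = 4 × 1.38×10⁻²³ × 391 × 2.75×10³ × 1.87×10⁴ = 1.11×10⁻¹² V²
V_n = √(1.11×10⁻¹²) = 1.05×10⁻⁶ V = 1.05 µV

1.05 µV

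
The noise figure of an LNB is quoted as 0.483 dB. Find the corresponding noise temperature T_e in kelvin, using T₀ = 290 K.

F = 10^(0.483/10) = 1.11764
T_e = (F − 1)·T₀ = (1.11764 − 1) × 290 = 34.1 K

34.1 K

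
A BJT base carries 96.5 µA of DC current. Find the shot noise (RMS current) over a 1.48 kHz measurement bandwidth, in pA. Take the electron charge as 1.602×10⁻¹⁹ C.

214 pA

I_n = √(2qI·B)
2qI·B = 2 × 1.602×10⁻¹⁹ × 9.65×10⁻⁵ × 1.48×10³ = 4.58×10⁻²⁰ A²
I_n = √(4.58×10⁻²⁰) = 2.14×10⁻¹⁰ A = 214 pA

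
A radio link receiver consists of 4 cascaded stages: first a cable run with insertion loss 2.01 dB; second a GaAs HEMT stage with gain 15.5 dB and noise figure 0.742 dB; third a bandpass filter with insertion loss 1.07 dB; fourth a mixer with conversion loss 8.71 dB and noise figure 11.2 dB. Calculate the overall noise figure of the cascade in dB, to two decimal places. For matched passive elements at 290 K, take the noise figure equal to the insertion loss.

4.14 dB

Convert to linear (a loss of L dB is a gain of −L dB): F_i = 10^(NF_i/10), G_i = 10^(G_i,dB/10)
  Stage 1: F_1 = 10^(2.01/10) = 1.589, G_1 = 10^(−2.01/10) = 0.6295
  Stage 2: F_2 = 10^(0.742/10) = 1.186, G_2 = 10^(15.5/10) = 35.48
  Stage 3: F_3 = 10^(1.07/10) = 1.279, G_3 = 10^(−1.07/10) = 0.7816
  Stage 4: F_4 = 10^(11.2/10) = 13.18, G_4 = 10^(−8.71/10) = 0.1346
Friis cascade:
  F = 1.589 + (1.186 − 1)/0.6295 + (1.279 − 1)/22.34 + (13.18 − 1)/17.46 = 2.595
NF = 10 log₁₀(2.595) = 4.14 dB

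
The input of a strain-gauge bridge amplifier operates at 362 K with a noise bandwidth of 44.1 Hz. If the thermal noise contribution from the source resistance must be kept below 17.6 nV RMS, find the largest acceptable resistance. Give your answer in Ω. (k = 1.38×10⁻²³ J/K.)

352 Ω

Johnson–Nyquist: V_n = √(4kTRB) ⇒ R = V_n² / (4kTB)
4kTB = 4 × 1.38×10⁻²³ × 362 × 4.41×10¹ = 8.81×10⁻¹⁹
R = (1.76×10⁻⁸)² / 8.81×10⁻¹⁹ = 3.52×10² Ω = 352 Ω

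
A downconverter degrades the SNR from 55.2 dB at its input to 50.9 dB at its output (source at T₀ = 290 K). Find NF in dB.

NF (dB) = SNR_in(dB) − SNR_out(dB) when the source is at T₀
NF = 55.2 − 50.9 = 4.3 dB

4.3 dB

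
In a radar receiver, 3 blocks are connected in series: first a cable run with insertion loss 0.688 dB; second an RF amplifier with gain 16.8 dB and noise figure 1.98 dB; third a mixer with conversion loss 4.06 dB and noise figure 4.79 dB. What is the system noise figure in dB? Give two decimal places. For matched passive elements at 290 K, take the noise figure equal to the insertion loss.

Convert to linear (a loss of L dB is a gain of −L dB): F_i = 10^(NF_i/10), G_i = 10^(G_i,dB/10)
  Stage 1: F_1 = 10^(0.688/10) = 1.172, G_1 = 10^(−0.688/10) = 0.8535
  Stage 2: F_2 = 10^(1.98/10) = 1.578, G_2 = 10^(16.8/10) = 47.86
  Stage 3: F_3 = 10^(4.79/10) = 3.013, G_3 = 10^(−4.06/10) = 0.3926
Friis cascade:
  F = 1.172 + (1.578 − 1)/0.8535 + (3.013 − 1)/40.85 = 1.898
NF = 10 log₁₀(1.898) = 2.78 dB

2.78 dB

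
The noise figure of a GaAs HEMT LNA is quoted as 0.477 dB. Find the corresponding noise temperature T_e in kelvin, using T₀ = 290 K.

33.7 K

F = 10^(0.477/10) = 1.11609
T_e = (F − 1)·T₀ = (1.11609 − 1) × 290 = 33.7 K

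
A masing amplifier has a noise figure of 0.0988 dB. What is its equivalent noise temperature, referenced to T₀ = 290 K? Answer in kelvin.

F = 10^(0.0988/10) = 1.02301
T_e = (F − 1)·T₀ = (1.02301 − 1) × 290 = 6.67 K

6.67 K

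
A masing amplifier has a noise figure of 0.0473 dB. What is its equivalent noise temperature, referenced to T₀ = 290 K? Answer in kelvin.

F = 10^(0.0473/10) = 1.01095
T_e = (F − 1)·T₀ = (1.01095 − 1) × 290 = 3.18 K

3.18 K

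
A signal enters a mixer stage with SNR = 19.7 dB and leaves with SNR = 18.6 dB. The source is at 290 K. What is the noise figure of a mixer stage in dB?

NF (dB) = SNR_in(dB) − SNR_out(dB) when the source is at T₀
NF = 19.7 − 18.6 = 1.1 dB

1.1 dB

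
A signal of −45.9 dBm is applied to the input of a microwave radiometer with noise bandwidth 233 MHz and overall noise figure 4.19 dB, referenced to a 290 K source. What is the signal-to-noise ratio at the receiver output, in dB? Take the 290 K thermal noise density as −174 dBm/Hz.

Noise floor: N = −174 + 10 log₁₀(B) + NF
10 log₁₀(2.33×10⁸) = 83.67 dB
N = −174 + 83.67 + 4.19 = −86.14 dBm
SNR = P_sig − N = −45.9 − (−86.14) = 40.24 dB → 40.2 dB

40.2 dB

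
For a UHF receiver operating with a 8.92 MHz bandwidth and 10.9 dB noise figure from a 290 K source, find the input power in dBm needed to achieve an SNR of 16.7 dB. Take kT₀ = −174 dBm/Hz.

−76.9 dBm

Sensitivity = −174 + 10 log₁₀(B) + NF + SNR_min
= −174 + 69.5 + 10.9 + 16.7
= −76.9 dBm → −76.9 dBm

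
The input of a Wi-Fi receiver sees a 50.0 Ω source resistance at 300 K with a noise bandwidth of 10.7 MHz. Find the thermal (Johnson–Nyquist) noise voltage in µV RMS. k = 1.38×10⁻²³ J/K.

2.98 µV

V_n = √(4kTRB)
4kTRB = 4 × 1.38×10⁻²³ × 300 × 5.00×10¹ × 1.07×10⁷ = 8.86×10⁻¹² V²
V_n = √(8.86×10⁻¹²) = 2.98×10⁻⁶ V = 2.98 µV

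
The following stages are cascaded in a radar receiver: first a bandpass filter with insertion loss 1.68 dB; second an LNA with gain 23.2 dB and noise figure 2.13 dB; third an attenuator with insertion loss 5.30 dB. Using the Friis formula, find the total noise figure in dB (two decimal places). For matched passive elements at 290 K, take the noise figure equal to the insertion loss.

3.84 dB

Convert to linear (a loss of L dB is a gain of −L dB): F_i = 10^(NF_i/10), G_i = 10^(G_i,dB/10)
  Stage 1: F_1 = 10^(1.68/10) = 1.472, G_1 = 10^(−1.68/10) = 0.6792
  Stage 2: F_2 = 10^(2.13/10) = 1.633, G_2 = 10^(23.2/10) = 208.9
  Stage 3: F_3 = 10^(5.30/10) = 3.388, G_3 = 10^(−5.30/10) = 0.2951
Friis cascade:
  F = 1.472 + (1.633 − 1)/0.6792 + (3.388 − 1)/141.9 = 2.421
NF = 10 log₁₀(2.421) = 3.84 dB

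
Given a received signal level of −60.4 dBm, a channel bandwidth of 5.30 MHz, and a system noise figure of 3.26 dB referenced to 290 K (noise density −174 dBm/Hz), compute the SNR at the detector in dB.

Noise floor: N = −174 + 10 log₁₀(B) + NF
10 log₁₀(5.30×10⁶) = 67.24 dB
N = −174 + 67.24 + 3.26 = −103.50 dBm
SNR = P_sig − N = −60.4 − (−103.50) = 43.10 dB → 43.1 dB

43.1 dB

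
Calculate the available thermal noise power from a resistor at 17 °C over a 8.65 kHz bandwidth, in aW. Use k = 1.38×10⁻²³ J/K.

T = 17 °C + 273.15 = 290.15 K
P_n = kTB = 1.38×10⁻²³ × 290.15 × 8.65×10³ = 3.46×10⁻¹⁷ W = 34.6 aW

34.6 aW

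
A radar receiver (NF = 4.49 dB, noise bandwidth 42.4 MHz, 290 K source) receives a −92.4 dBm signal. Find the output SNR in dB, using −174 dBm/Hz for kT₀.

0.8 dB

Noise floor: N = −174 + 10 log₁₀(B) + NF
10 log₁₀(4.24×10⁷) = 76.27 dB
N = −174 + 76.27 + 4.49 = −93.24 dBm
SNR = P_sig − N = −92.4 − (−93.24) = 0.84 dB → 0.8 dB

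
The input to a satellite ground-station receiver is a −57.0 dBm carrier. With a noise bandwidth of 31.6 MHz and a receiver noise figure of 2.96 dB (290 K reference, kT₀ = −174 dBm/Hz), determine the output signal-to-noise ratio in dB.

Noise floor: N = −174 + 10 log₁₀(B) + NF
10 log₁₀(3.16×10⁷) = 75 dB
N = −174 + 75 + 2.96 = −96.04 dBm
SNR = P_sig − N = −57.0 − (−96.04) = 39.04 dB → 39.0 dB

39.0 dB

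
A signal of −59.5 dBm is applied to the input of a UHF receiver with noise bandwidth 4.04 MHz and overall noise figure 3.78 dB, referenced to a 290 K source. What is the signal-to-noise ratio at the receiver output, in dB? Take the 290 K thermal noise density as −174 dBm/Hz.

44.7 dB

Noise floor: N = −174 + 10 log₁₀(B) + NF
10 log₁₀(4.04×10⁶) = 66.06 dB
N = −174 + 66.06 + 3.78 = −104.16 dBm
SNR = P_sig − N = −59.5 − (−104.16) = 44.66 dB → 44.7 dB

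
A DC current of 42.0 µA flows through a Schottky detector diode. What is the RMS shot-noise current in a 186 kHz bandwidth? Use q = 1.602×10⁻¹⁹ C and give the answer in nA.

1.58 nA

I_n = √(2qI·B)
2qI·B = 2 × 1.602×10⁻¹⁹ × 4.20×10⁻⁵ × 1.86×10⁵ = 2.50×10⁻¹⁸ A²
I_n = √(2.50×10⁻¹⁸) = 1.58×10⁻⁹ A = 1.58 nA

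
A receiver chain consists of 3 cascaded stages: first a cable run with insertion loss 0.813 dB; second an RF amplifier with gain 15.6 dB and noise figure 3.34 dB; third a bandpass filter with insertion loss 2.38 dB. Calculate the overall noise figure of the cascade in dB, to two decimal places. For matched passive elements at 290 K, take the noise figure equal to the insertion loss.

Convert to linear (a loss of L dB is a gain of −L dB): F_i = 10^(NF_i/10), G_i = 10^(G_i,dB/10)
  Stage 1: F_1 = 10^(0.813/10) = 1.206, G_1 = 10^(−0.813/10) = 0.8293
  Stage 2: F_2 = 10^(3.34/10) = 2.158, G_2 = 10^(15.6/10) = 36.31
  Stage 3: F_3 = 10^(2.38/10) = 1.730, G_3 = 10^(−2.38/10) = 0.5781
Friis cascade:
  F = 1.206 + (2.158 − 1)/0.8293 + (1.730 − 1)/30.11 = 2.626
NF = 10 log₁₀(2.626) = 4.19 dB

4.19 dB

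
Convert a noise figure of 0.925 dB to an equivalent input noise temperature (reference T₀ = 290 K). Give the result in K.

68.8 K

F = 10^(0.925/10) = 1.23737
T_e = (F − 1)·T₀ = (1.23737 − 1) × 290 = 68.8 K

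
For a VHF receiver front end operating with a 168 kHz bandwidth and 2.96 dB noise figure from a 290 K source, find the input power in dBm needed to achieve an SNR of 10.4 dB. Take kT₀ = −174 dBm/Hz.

Sensitivity = −174 + 10 log₁₀(B) + NF + SNR_min
= −174 + 52.25 + 2.96 + 10.4
= −108.39 dBm → −108.4 dBm

−108.4 dBm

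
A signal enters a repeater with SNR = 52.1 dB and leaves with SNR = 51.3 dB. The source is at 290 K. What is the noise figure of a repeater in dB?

NF (dB) = SNR_in(dB) − SNR_out(dB) when the source is at T₀
NF = 52.1 − 51.3 = 0.8 dB

0.8 dB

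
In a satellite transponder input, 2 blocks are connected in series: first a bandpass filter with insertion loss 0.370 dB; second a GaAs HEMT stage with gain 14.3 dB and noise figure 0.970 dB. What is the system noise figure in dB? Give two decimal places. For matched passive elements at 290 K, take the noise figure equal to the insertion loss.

Convert to linear (a loss of L dB is a gain of −L dB): F_i = 10^(NF_i/10), G_i = 10^(G_i,dB/10)
  Stage 1: F_1 = 10^(0.370/10) = 1.089, G_1 = 10^(−0.370/10) = 0.9183
  Stage 2: F_2 = 10^(0.970/10) = 1.250, G_2 = 10^(14.3/10) = 26.92
Friis cascade:
  F = 1.089 + (1.250 − 1)/0.9183 = 1.361
NF = 10 log₁₀(1.361) = 1.34 dB

1.34 dB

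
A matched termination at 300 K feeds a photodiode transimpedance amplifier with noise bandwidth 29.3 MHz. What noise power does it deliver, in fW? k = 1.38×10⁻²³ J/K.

121 fW

P_n = kTB = 1.38×10⁻²³ × 300 × 2.93×10⁷ = 1.21×10⁻¹³ W = 121 fW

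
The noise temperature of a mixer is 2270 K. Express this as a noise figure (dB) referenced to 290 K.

F = 1 + T_e/T₀ = 1 + 2270/290 = 8.82759
NF = 10 log₁₀(8.82759) = 9.46 dB

9.46 dB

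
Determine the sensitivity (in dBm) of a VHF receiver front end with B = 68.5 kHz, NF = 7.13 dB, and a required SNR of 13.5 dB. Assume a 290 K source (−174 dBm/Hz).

−105.0 dBm

Sensitivity = −174 + 10 log₁₀(B) + NF + SNR_min
= −174 + 48.36 + 7.13 + 13.5
= −105.01 dBm → −105.0 dBm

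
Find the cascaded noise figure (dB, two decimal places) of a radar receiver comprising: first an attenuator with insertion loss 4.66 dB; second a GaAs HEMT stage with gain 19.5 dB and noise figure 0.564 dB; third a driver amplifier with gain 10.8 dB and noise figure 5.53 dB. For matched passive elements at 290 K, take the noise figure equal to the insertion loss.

Convert to linear (a loss of L dB is a gain of −L dB): F_i = 10^(NF_i/10), G_i = 10^(G_i,dB/10)
  Stage 1: F_1 = 10^(4.66/10) = 2.924, G_1 = 10^(−4.66/10) = 0.3420
  Stage 2: F_2 = 10^(0.564/10) = 1.139, G_2 = 10^(19.5/10) = 89.13
  Stage 3: F_3 = 10^(5.53/10) = 3.573, G_3 = 10^(10.8/10) = 12.02
Friis cascade:
  F = 2.924 + (1.139 − 1)/0.3420 + (3.573 − 1)/30.48 = 3.414
NF = 10 log₁₀(3.414) = 5.33 dB

5.33 dB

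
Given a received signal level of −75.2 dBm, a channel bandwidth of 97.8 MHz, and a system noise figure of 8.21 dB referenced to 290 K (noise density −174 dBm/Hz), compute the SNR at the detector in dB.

10.7 dB

Noise floor: N = −174 + 10 log₁₀(B) + NF
10 log₁₀(9.78×10⁷) = 79.9 dB
N = −174 + 79.9 + 8.21 = −85.89 dBm
SNR = P_sig − N = −75.2 − (−85.89) = 10.69 dB → 10.7 dB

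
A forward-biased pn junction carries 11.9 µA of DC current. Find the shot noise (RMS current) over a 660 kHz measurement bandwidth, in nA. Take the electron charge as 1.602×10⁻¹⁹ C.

I_n = √(2qI·B)
2qI·B = 2 × 1.602×10⁻¹⁹ × 1.19×10⁻⁵ × 6.60×10⁵ = 2.52×10⁻¹⁸ A²
I_n = √(2.52×10⁻¹⁸) = 1.59×10⁻⁹ A = 1.59 nA

1.59 nA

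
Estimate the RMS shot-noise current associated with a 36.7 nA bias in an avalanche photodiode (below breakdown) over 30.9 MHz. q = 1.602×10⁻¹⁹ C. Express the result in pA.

I_n = √(2qI·B)
2qI·B = 2 × 1.602×10⁻¹⁹ × 3.67×10⁻⁸ × 3.09×10⁷ = 3.63×10⁻¹⁹ A²
I_n = √(3.63×10⁻¹⁹) = 6.03×10⁻¹⁰ A = 603 pA

603 pA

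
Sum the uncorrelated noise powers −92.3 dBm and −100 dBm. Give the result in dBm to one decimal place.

−91.6 dBm

Convert to linear, add, convert back:
P₁ = 5.89×10⁻¹³ W, P₂ = 1.00×10⁻¹³ W
P_tot = 6.89×10⁻¹³ W → 10 log₁₀(P_tot / 10⁻³) = −91.6 dBm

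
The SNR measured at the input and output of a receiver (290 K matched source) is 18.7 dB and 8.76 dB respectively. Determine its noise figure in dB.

NF (dB) = SNR_in(dB) − SNR_out(dB) when the source is at T₀
NF = 18.7 − 8.76 = 9.94 dB

9.94 dB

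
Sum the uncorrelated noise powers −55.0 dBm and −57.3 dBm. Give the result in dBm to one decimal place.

−53.0 dBm

Convert to linear, add, convert back:
P₁ = 3.16×10⁻⁹ W, P₂ = 1.86×10⁻⁹ W
P_tot = 5.02×10⁻⁹ W → 10 log₁₀(P_tot / 10⁻³) = −53.0 dBm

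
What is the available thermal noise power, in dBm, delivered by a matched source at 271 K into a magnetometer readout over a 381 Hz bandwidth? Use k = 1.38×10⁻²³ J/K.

P_n = kTB = 1.38×10⁻²³ × 271 × 3.81×10² = 1.42×10⁻¹⁸ W
In dBm: 10 log₁₀(1.42×10⁻¹⁸ / 10⁻³) = −148.5 dBm

−148.5 dBm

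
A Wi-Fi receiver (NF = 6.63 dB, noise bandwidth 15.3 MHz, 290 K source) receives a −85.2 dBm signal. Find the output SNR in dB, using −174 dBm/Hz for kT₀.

10.3 dB

Noise floor: N = −174 + 10 log₁₀(B) + NF
10 log₁₀(1.53×10⁷) = 71.85 dB
N = −174 + 71.85 + 6.63 = −95.52 dBm
SNR = P_sig − N = −85.2 − (−95.52) = 10.32 dB → 10.3 dB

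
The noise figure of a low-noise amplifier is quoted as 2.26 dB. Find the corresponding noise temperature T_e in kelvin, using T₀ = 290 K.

F = 10^(2.26/10) = 1.68267
T_e = (F − 1)·T₀ = (1.68267 − 1) × 290 = 198 K

198 K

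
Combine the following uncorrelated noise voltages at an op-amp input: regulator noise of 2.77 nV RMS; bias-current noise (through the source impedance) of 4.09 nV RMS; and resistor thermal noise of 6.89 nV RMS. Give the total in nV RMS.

Uncorrelated sources add in power (mean-square): V_tot = √(ΣV_i²)
V_tot = √[(2.77×10⁻⁹)² + (4.09×10⁻⁹)² + (6.89×10⁻⁹)²] = 8.48×10⁻⁹ V = 8.48 nV

8.48 nV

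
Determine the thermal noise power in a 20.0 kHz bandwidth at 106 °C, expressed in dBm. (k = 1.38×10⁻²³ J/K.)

−129.8 dBm

T = 106 °C + 273.15 = 379.15 K
P_n = kTB = 1.38×10⁻²³ × 379.15 × 2.00×10⁴ = 1.05×10⁻¹⁶ W
In dBm: 10 log₁₀(1.05×10⁻¹⁶ / 10⁻³) = −129.8 dBm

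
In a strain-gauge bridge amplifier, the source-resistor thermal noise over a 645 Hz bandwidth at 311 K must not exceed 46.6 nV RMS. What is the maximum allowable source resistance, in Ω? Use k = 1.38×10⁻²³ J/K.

196 Ω

Johnson–Nyquist: V_n = √(4kTRB) ⇒ R = V_n² / (4kTB)
4kTB = 4 × 1.38×10⁻²³ × 311 × 6.45×10² = 1.11×10⁻¹⁷
R = (4.66×10⁻⁸)² / 1.11×10⁻¹⁷ = 1.96×10² Ω = 196 Ω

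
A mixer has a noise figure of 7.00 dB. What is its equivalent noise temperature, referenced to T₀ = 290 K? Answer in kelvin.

1163 K

F = 10^(7.00/10) = 5.01187
T_e = (F − 1)·T₀ = (5.01187 − 1) × 290 = 1163 K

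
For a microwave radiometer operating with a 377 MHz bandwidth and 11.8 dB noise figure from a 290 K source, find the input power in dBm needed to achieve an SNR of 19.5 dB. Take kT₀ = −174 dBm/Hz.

Sensitivity = −174 + 10 log₁₀(B) + NF + SNR_min
= −174 + 85.76 + 11.8 + 19.5
= −56.94 dBm → −56.9 dBm

−56.9 dBm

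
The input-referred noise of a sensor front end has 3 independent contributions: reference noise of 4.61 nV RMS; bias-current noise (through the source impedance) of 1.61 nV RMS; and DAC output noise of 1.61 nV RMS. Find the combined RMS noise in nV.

5.14 nV

Uncorrelated sources add in power (mean-square): V_tot = √(ΣV_i²)
V_tot = √[(4.61×10⁻⁹)² + (1.61×10⁻⁹)² + (1.61×10⁻⁹)²] = 5.14×10⁻⁹ V = 5.14 nV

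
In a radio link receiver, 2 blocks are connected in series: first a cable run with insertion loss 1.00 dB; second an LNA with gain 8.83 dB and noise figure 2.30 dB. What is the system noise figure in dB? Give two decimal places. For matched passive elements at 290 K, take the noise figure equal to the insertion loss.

Convert to linear (a loss of L dB is a gain of −L dB): F_i = 10^(NF_i/10), G_i = 10^(G_i,dB/10)
  Stage 1: F_1 = 10^(1.00/10) = 1.259, G_1 = 10^(−1.00/10) = 0.7943
  Stage 2: F_2 = 10^(2.30/10) = 1.698, G_2 = 10^(8.83/10) = 7.638
Friis cascade:
  F = 1.259 + (1.698 − 1)/0.7943 = 2.138
NF = 10 log₁₀(2.138) = 3.30 dB

3.30 dB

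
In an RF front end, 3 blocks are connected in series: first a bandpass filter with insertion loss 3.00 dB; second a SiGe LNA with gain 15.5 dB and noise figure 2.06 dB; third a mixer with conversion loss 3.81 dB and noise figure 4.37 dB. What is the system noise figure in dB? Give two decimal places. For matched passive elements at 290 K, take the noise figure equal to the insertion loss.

Convert to linear (a loss of L dB is a gain of −L dB): F_i = 10^(NF_i/10), G_i = 10^(G_i,dB/10)
  Stage 1: F_1 = 10^(3.00/10) = 1.995, G_1 = 10^(−3.00/10) = 0.5012
  Stage 2: F_2 = 10^(2.06/10) = 1.607, G_2 = 10^(15.5/10) = 35.48
  Stage 3: F_3 = 10^(4.37/10) = 2.735, G_3 = 10^(−3.81/10) = 0.4159
Friis cascade:
  F = 1.995 + (1.607 − 1)/0.5012 + (2.735 − 1)/17.78 = 3.304
NF = 10 log₁₀(3.304) = 5.19 dB

5.19 dB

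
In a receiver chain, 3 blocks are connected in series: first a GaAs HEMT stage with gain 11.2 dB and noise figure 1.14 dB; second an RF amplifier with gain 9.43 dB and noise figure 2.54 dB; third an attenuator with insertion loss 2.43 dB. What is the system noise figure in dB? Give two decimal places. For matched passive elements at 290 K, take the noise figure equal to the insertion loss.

1.36 dB

Convert to linear (a loss of L dB is a gain of −L dB): F_i = 10^(NF_i/10), G_i = 10^(G_i,dB/10)
  Stage 1: F_1 = 10^(1.14/10) = 1.300, G_1 = 10^(11.2/10) = 13.18
  Stage 2: F_2 = 10^(2.54/10) = 1.795, G_2 = 10^(9.43/10) = 8.770
  Stage 3: F_3 = 10^(2.43/10) = 1.750, G_3 = 10^(−2.43/10) = 0.5715
Friis cascade:
  F = 1.300 + (1.795 − 1)/13.18 + (1.750 − 1)/115.6 = 1.367
NF = 10 log₁₀(1.367) = 1.36 dB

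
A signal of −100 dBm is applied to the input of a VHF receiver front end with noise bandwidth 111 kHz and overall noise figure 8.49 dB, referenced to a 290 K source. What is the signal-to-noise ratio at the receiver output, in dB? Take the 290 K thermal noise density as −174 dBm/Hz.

Noise floor: N = −174 + 10 log₁₀(B) + NF
10 log₁₀(1.11×10⁵) = 50.45 dB
N = −174 + 50.45 + 8.49 = −115.06 dBm
SNR = P_sig − N = −100 − (−115.06) = 15.06 dB → 15.1 dB

15.1 dB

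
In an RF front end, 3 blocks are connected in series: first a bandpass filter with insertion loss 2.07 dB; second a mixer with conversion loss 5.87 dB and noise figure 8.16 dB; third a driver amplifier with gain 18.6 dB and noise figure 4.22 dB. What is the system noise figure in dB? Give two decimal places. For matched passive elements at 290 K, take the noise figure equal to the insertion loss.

13.17 dB

Convert to linear (a loss of L dB is a gain of −L dB): F_i = 10^(NF_i/10), G_i = 10^(G_i,dB/10)
  Stage 1: F_1 = 10^(2.07/10) = 1.611, G_1 = 10^(−2.07/10) = 0.6209
  Stage 2: F_2 = 10^(8.16/10) = 6.546, G_2 = 10^(−5.87/10) = 0.2588
  Stage 3: F_3 = 10^(4.22/10) = 2.642, G_3 = 10^(18.6/10) = 72.44
Friis cascade:
  F = 1.611 + (6.546 − 1)/0.6209 + (2.642 − 1)/0.1607 = 20.76
NF = 10 log₁₀(20.76) = 13.17 dB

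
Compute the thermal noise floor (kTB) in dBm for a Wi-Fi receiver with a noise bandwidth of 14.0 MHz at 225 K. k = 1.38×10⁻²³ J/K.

P_n = kTB = 1.38×10⁻²³ × 225 × 1.40×10⁷ = 4.35×10⁻¹⁴ W
In dBm: 10 log₁₀(4.35×10⁻¹⁴ / 10⁻³) = −103.6 dBm

−103.6 dBm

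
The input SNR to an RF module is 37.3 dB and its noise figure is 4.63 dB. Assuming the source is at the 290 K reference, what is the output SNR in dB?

32.67 dB

By definition F = SNR_in/SNR_out, so in dB: SNR_out = SNR_in − NF
SNR_out = 37.3 − 4.63 = 32.67 dB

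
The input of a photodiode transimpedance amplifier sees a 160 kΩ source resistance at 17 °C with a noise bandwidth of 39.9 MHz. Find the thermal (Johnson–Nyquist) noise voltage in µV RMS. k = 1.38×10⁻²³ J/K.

T = 17 °C + 273.15 = 290.15 K
V_n = √(4kTRB)
4kTRB = 4 × 1.38×10⁻²³ × 290.15 × 1.60×10⁵ × 3.99×10⁷ = 1.02×10⁻⁷ V²
V_n = √(1.02×10⁻⁷) = 3.20×10⁻⁴ V = 320 µV

320 µV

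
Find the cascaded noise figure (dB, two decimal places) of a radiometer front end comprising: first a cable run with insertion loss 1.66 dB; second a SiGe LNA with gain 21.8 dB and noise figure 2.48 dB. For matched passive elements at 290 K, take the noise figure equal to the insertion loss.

4.14 dB

Convert to linear (a loss of L dB is a gain of −L dB): F_i = 10^(NF_i/10), G_i = 10^(G_i,dB/10)
  Stage 1: F_1 = 10^(1.66/10) = 1.466, G_1 = 10^(−1.66/10) = 0.6823
  Stage 2: F_2 = 10^(2.48/10) = 1.770, G_2 = 10^(21.8/10) = 151.4
Friis cascade:
  F = 1.466 + (1.770 − 1)/0.6823 = 2.594
NF = 10 log₁₀(2.594) = 4.14 dB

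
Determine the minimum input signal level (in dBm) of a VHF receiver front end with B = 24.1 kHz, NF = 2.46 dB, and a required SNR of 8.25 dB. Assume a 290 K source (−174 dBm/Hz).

−119.5 dBm

Sensitivity = −174 + 10 log₁₀(B) + NF + SNR_min
= −174 + 43.82 + 2.46 + 8.25
= −119.47 dBm → −119.5 dBm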